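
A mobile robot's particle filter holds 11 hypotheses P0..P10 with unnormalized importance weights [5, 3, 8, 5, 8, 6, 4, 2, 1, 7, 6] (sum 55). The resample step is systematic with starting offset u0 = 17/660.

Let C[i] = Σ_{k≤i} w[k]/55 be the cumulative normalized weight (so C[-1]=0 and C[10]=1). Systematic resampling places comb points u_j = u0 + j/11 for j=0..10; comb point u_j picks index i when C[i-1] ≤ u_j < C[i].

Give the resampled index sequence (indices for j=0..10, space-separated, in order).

C = [1/11, 8/55, 16/55, 21/55, 29/55, 7/11, 39/55, 41/55, 42/55, 49/55, 1]
j=0: u_0=17/660 ∈ [0, 1/11) → index 0
j=1: u_1=7/60 ∈ [1/11, 8/55) → index 1
j=2: u_2=137/660 ∈ [8/55, 16/55) → index 2
j=3: u_3=197/660 ∈ [16/55, 21/55) → index 3
j=4: u_4=257/660 ∈ [21/55, 29/55) → index 4
j=5: u_5=317/660 ∈ [21/55, 29/55) → index 4
j=6: u_6=377/660 ∈ [29/55, 7/11) → index 5
j=7: u_7=437/660 ∈ [7/11, 39/55) → index 6
j=8: u_8=497/660 ∈ [41/55, 42/55) → index 8
j=9: u_9=557/660 ∈ [42/55, 49/55) → index 9
j=10: u_10=617/660 ∈ [49/55, 1) → index 10

0 1 2 3 4 4 5 6 8 9 10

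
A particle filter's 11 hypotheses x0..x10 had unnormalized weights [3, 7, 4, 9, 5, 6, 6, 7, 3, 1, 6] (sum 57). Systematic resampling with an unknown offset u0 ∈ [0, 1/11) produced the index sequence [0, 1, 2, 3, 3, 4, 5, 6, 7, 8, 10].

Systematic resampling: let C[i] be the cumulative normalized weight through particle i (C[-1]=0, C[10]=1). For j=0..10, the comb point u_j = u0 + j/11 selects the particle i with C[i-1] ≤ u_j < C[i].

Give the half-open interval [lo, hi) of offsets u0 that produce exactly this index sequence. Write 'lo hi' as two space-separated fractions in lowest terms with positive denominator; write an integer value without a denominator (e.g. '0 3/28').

C = [1/19, 10/57, 14/57, 23/57, 28/57, 34/57, 40/57, 47/57, 50/57, 17/19, 1]
j=0 picked index 0: u0 ∈ [0, 1/19)
j=1 picked index 1: u0 ∈ [-8/209, 53/627)
j=2 picked index 2: u0 ∈ [-4/627, 40/627)
j=3 picked index 3: u0 ∈ [-17/627, 82/627)
j=4 picked index 3: u0 ∈ [-74/627, 25/627)
j=5 picked index 4: u0 ∈ [-32/627, 23/627)
j=6 picked index 5: u0 ∈ [-34/627, 32/627)
j=7 picked index 6: u0 ∈ [-25/627, 41/627)
j=8 picked index 7: u0 ∈ [-16/627, 61/627)
j=9 picked index 8: u0 ∈ [4/627, 37/627)
j=10 picked index 10: u0 ∈ [-3/209, 1/11)
intersection: [4/627, 23/627)

4/627 23/627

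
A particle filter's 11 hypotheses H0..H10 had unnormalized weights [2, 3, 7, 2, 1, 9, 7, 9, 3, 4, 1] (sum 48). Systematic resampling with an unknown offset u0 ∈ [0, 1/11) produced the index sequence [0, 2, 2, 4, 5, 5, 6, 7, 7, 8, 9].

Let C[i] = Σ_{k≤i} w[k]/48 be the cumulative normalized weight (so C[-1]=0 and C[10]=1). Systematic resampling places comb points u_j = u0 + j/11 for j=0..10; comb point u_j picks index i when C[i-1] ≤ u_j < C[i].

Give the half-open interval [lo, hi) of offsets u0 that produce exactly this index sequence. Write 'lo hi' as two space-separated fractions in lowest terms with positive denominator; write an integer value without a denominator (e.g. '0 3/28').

5/264 7/176

C = [1/24, 5/48, 1/4, 7/24, 5/16, 1/2, 31/48, 5/6, 43/48, 47/48, 1]
j=0 picked index 0: u0 ∈ [0, 1/24)
j=1 picked index 2: u0 ∈ [7/528, 7/44)
j=2 picked index 2: u0 ∈ [-41/528, 3/44)
j=3 picked index 4: u0 ∈ [5/264, 7/176)
j=4 picked index 5: u0 ∈ [-9/176, 3/22)
j=5 picked index 5: u0 ∈ [-25/176, 1/22)
j=6 picked index 6: u0 ∈ [-1/22, 53/528)
j=7 picked index 7: u0 ∈ [5/528, 13/66)
j=8 picked index 7: u0 ∈ [-43/528, 7/66)
j=9 picked index 8: u0 ∈ [1/66, 41/528)
j=10 picked index 9: u0 ∈ [-7/528, 37/528)
intersection: [5/264, 7/176)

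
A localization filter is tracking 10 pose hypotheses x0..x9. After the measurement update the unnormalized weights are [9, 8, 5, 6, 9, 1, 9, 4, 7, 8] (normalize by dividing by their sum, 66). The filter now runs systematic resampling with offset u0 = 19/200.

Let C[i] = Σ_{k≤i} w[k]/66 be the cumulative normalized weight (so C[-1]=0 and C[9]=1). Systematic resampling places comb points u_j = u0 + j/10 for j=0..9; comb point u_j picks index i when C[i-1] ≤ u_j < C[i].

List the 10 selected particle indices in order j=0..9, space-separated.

C = [3/22, 17/66, 1/3, 14/33, 37/66, 19/33, 47/66, 17/22, 29/33, 1]
j=0: u_0=19/200 ∈ [0, 3/22) → index 0
j=1: u_1=39/200 ∈ [3/22, 17/66) → index 1
j=2: u_2=59/200 ∈ [17/66, 1/3) → index 2
j=3: u_3=79/200 ∈ [1/3, 14/33) → index 3
j=4: u_4=99/200 ∈ [14/33, 37/66) → index 4
j=5: u_5=119/200 ∈ [19/33, 47/66) → index 6
j=6: u_6=139/200 ∈ [19/33, 47/66) → index 6
j=7: u_7=159/200 ∈ [17/22, 29/33) → index 8
j=8: u_8=179/200 ∈ [29/33, 1) → index 9
j=9: u_9=199/200 ∈ [29/33, 1) → index 9

0 1 2 3 4 6 6 8 9 9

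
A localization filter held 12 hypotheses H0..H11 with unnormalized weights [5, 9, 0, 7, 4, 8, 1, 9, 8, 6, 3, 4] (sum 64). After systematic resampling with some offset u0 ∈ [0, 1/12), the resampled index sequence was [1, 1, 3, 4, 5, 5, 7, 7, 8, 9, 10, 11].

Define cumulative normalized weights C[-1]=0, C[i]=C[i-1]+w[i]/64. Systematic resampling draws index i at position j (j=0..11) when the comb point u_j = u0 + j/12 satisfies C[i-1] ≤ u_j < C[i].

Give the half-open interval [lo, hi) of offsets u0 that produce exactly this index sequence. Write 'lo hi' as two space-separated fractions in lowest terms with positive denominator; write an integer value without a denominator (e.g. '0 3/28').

5/64 1/12

C = [5/64, 7/32, 7/32, 21/64, 25/64, 33/64, 17/32, 43/64, 51/64, 57/64, 15/16, 1]
j=0 picked index 1: u0 ∈ [5/64, 7/32)
j=1 picked index 1: u0 ∈ [-1/192, 13/96)
j=2 picked index 3: u0 ∈ [5/96, 31/192)
j=3 picked index 4: u0 ∈ [5/64, 9/64)
j=4 picked index 5: u0 ∈ [11/192, 35/192)
j=5 picked index 5: u0 ∈ [-5/192, 19/192)
j=6 picked index 7: u0 ∈ [1/32, 11/64)
j=7 picked index 7: u0 ∈ [-5/96, 17/192)
j=8 picked index 8: u0 ∈ [1/192, 25/192)
j=9 picked index 9: u0 ∈ [3/64, 9/64)
j=10 picked index 10: u0 ∈ [11/192, 5/48)
j=11 picked index 11: u0 ∈ [1/48, 1/12)
intersection: [5/64, 1/12)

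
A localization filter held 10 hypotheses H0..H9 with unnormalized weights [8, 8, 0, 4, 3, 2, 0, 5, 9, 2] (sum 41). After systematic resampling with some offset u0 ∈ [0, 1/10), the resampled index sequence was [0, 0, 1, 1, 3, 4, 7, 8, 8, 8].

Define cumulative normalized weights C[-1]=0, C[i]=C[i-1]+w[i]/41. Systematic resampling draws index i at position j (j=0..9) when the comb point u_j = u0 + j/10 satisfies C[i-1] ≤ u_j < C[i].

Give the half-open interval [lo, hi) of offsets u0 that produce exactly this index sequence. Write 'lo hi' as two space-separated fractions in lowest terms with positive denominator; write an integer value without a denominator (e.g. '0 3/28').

13/410 21/410

C = [8/41, 16/41, 16/41, 20/41, 23/41, 25/41, 25/41, 30/41, 39/41, 1]
j=0 picked index 0: u0 ∈ [0, 8/41)
j=1 picked index 0: u0 ∈ [-1/10, 39/410)
j=2 picked index 1: u0 ∈ [-1/205, 39/205)
j=3 picked index 1: u0 ∈ [-43/410, 37/410)
j=4 picked index 3: u0 ∈ [-2/205, 18/205)
j=5 picked index 4: u0 ∈ [-1/82, 5/82)
j=6 picked index 7: u0 ∈ [2/205, 27/205)
j=7 picked index 8: u0 ∈ [13/410, 103/410)
j=8 picked index 8: u0 ∈ [-14/205, 31/205)
j=9 picked index 8: u0 ∈ [-69/410, 21/410)
intersection: [13/410, 21/410)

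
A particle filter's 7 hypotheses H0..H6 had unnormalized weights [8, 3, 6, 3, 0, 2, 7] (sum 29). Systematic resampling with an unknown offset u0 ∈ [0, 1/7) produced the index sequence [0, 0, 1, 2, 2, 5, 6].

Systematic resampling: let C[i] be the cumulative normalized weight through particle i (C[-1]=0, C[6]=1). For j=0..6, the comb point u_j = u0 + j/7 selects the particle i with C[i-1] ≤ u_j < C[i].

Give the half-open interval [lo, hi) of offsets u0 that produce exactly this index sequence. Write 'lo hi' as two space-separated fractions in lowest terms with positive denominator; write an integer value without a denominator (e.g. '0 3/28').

0 3/203

C = [8/29, 11/29, 17/29, 20/29, 20/29, 22/29, 1]
j=0 picked index 0: u0 ∈ [0, 8/29)
j=1 picked index 0: u0 ∈ [-1/7, 27/203)
j=2 picked index 1: u0 ∈ [-2/203, 19/203)
j=3 picked index 2: u0 ∈ [-10/203, 32/203)
j=4 picked index 2: u0 ∈ [-39/203, 3/203)
j=5 picked index 5: u0 ∈ [-5/203, 9/203)
j=6 picked index 6: u0 ∈ [-20/203, 1/7)
intersection: [0, 3/203)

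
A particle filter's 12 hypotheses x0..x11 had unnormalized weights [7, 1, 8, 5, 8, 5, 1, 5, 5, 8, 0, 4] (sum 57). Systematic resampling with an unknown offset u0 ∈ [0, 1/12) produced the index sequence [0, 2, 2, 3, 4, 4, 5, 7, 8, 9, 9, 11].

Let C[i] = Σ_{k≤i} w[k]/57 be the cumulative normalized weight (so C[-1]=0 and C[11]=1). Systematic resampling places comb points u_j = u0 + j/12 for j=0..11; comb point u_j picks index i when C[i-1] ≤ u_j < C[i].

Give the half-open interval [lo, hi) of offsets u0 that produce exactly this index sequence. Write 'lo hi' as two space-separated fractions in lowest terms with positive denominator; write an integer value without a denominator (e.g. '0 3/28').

13/228 1/12

C = [7/57, 8/57, 16/57, 7/19, 29/57, 34/57, 35/57, 40/57, 15/19, 53/57, 53/57, 1]
j=0 picked index 0: u0 ∈ [0, 7/57)
j=1 picked index 2: u0 ∈ [13/228, 15/76)
j=2 picked index 2: u0 ∈ [-1/38, 13/114)
j=3 picked index 3: u0 ∈ [7/228, 9/76)
j=4 picked index 4: u0 ∈ [2/57, 10/57)
j=5 picked index 4: u0 ∈ [-11/228, 7/76)
j=6 picked index 5: u0 ∈ [1/114, 11/114)
j=7 picked index 7: u0 ∈ [7/228, 9/76)
j=8 picked index 8: u0 ∈ [2/57, 7/57)
j=9 picked index 9: u0 ∈ [3/76, 41/228)
j=10 picked index 9: u0 ∈ [-5/114, 11/114)
j=11 picked index 11: u0 ∈ [1/76, 1/12)
intersection: [13/228, 1/12)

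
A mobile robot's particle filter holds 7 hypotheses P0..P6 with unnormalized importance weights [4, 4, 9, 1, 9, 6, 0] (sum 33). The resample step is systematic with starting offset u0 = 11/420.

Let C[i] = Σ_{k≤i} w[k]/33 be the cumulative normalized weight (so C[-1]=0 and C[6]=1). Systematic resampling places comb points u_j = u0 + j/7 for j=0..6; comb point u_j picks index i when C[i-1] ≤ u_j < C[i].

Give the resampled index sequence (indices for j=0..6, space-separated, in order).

C = [4/33, 8/33, 17/33, 6/11, 9/11, 1, 1]
j=0: u_0=11/420 ∈ [0, 4/33) → index 0
j=1: u_1=71/420 ∈ [4/33, 8/33) → index 1
j=2: u_2=131/420 ∈ [8/33, 17/33) → index 2
j=3: u_3=191/420 ∈ [8/33, 17/33) → index 2
j=4: u_4=251/420 ∈ [6/11, 9/11) → index 4
j=5: u_5=311/420 ∈ [6/11, 9/11) → index 4
j=6: u_6=53/60 ∈ [9/11, 1) → index 5

0 1 2 2 4 4 5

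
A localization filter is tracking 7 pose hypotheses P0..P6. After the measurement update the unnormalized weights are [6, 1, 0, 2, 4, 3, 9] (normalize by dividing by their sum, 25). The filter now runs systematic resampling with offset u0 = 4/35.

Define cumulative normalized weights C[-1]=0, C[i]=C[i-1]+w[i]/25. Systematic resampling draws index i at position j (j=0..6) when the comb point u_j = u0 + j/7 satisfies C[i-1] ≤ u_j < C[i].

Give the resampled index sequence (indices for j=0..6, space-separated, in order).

C = [6/25, 7/25, 7/25, 9/25, 13/25, 16/25, 1]
j=0: u_0=4/35 ∈ [0, 6/25) → index 0
j=1: u_1=9/35 ∈ [6/25, 7/25) → index 1
j=2: u_2=2/5 ∈ [9/25, 13/25) → index 4
j=3: u_3=19/35 ∈ [13/25, 16/25) → index 5
j=4: u_4=24/35 ∈ [16/25, 1) → index 6
j=5: u_5=29/35 ∈ [16/25, 1) → index 6
j=6: u_6=34/35 ∈ [16/25, 1) → index 6

0 1 4 5 6 6 6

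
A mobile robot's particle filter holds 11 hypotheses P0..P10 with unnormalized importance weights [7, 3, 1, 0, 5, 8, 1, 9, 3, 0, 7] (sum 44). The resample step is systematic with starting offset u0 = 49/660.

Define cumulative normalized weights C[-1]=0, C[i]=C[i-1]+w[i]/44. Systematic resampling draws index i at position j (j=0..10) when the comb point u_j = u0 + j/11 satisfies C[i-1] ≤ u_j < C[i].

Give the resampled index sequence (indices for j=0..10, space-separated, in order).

C = [7/44, 5/22, 1/4, 1/4, 4/11, 6/11, 25/44, 17/22, 37/44, 37/44, 1]
j=0: u_0=49/660 ∈ [0, 7/44) → index 0
j=1: u_1=109/660 ∈ [7/44, 5/22) → index 1
j=2: u_2=169/660 ∈ [1/4, 4/11) → index 4
j=3: u_3=229/660 ∈ [1/4, 4/11) → index 4
j=4: u_4=289/660 ∈ [4/11, 6/11) → index 5
j=5: u_5=349/660 ∈ [4/11, 6/11) → index 5
j=6: u_6=409/660 ∈ [25/44, 17/22) → index 7
j=7: u_7=469/660 ∈ [25/44, 17/22) → index 7
j=8: u_8=529/660 ∈ [17/22, 37/44) → index 8
j=9: u_9=589/660 ∈ [37/44, 1) → index 10
j=10: u_10=59/60 ∈ [37/44, 1) → index 10

0 1 4 4 5 5 7 7 8 10 10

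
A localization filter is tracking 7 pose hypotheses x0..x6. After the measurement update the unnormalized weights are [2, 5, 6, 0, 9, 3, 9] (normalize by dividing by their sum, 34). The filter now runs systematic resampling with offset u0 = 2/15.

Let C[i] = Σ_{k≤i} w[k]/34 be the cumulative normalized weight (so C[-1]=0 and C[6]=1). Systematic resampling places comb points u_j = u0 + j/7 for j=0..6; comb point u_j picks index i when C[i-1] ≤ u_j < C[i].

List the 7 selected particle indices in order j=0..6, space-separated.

1 2 4 4 5 6 6

C = [1/17, 7/34, 13/34, 13/34, 11/17, 25/34, 1]
j=0: u_0=2/15 ∈ [1/17, 7/34) → index 1
j=1: u_1=29/105 ∈ [7/34, 13/34) → index 2
j=2: u_2=44/105 ∈ [13/34, 11/17) → index 4
j=3: u_3=59/105 ∈ [13/34, 11/17) → index 4
j=4: u_4=74/105 ∈ [11/17, 25/34) → index 5
j=5: u_5=89/105 ∈ [25/34, 1) → index 6
j=6: u_6=104/105 ∈ [25/34, 1) → index 6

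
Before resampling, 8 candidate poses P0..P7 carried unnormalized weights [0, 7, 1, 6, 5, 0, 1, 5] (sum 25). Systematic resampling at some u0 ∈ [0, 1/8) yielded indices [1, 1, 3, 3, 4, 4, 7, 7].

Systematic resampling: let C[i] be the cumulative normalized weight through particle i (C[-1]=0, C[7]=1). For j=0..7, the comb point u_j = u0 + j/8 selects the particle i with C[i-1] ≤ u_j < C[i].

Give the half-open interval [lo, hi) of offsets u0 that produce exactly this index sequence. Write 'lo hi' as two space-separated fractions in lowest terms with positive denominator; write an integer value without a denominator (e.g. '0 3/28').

7/100 1/8

C = [0, 7/25, 8/25, 14/25, 19/25, 19/25, 4/5, 1]
j=0 picked index 1: u0 ∈ [0, 7/25)
j=1 picked index 1: u0 ∈ [-1/8, 31/200)
j=2 picked index 3: u0 ∈ [7/100, 31/100)
j=3 picked index 3: u0 ∈ [-11/200, 37/200)
j=4 picked index 4: u0 ∈ [3/50, 13/50)
j=5 picked index 4: u0 ∈ [-13/200, 27/200)
j=6 picked index 7: u0 ∈ [1/20, 1/4)
j=7 picked index 7: u0 ∈ [-3/40, 1/8)
intersection: [7/100, 1/8)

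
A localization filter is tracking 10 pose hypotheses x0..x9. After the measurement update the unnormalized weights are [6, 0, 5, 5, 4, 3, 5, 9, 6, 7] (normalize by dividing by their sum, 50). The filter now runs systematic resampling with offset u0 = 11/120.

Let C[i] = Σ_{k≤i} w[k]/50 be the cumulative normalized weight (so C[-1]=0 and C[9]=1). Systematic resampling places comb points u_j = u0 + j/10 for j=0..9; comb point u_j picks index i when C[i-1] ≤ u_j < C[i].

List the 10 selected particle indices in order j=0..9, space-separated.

C = [3/25, 3/25, 11/50, 8/25, 2/5, 23/50, 14/25, 37/50, 43/50, 1]
j=0: u_0=11/120 ∈ [0, 3/25) → index 0
j=1: u_1=23/120 ∈ [3/25, 11/50) → index 2
j=2: u_2=7/24 ∈ [11/50, 8/25) → index 3
j=3: u_3=47/120 ∈ [8/25, 2/5) → index 4
j=4: u_4=59/120 ∈ [23/50, 14/25) → index 6
j=5: u_5=71/120 ∈ [14/25, 37/50) → index 7
j=6: u_6=83/120 ∈ [14/25, 37/50) → index 7
j=7: u_7=19/24 ∈ [37/50, 43/50) → index 8
j=8: u_8=107/120 ∈ [43/50, 1) → index 9
j=9: u_9=119/120 ∈ [43/50, 1) → index 9

0 2 3 4 6 7 7 8 9 9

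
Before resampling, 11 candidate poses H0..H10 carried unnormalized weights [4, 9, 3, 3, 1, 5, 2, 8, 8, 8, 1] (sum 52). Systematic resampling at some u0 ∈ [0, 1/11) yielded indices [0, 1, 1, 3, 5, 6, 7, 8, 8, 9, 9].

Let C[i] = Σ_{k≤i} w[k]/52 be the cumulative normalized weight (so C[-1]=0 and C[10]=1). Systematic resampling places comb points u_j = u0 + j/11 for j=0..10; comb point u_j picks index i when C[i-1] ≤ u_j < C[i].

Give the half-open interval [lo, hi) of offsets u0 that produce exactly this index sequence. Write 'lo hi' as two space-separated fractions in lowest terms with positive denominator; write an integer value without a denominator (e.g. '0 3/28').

21/572 37/572

C = [1/13, 1/4, 4/13, 19/52, 5/13, 25/52, 27/52, 35/52, 43/52, 51/52, 1]
j=0 picked index 0: u0 ∈ [0, 1/13)
j=1 picked index 1: u0 ∈ [-2/143, 7/44)
j=2 picked index 1: u0 ∈ [-15/143, 3/44)
j=3 picked index 3: u0 ∈ [5/143, 53/572)
j=4 picked index 5: u0 ∈ [3/143, 67/572)
j=5 picked index 6: u0 ∈ [15/572, 37/572)
j=6 picked index 7: u0 ∈ [-15/572, 73/572)
j=7 picked index 8: u0 ∈ [21/572, 109/572)
j=8 picked index 8: u0 ∈ [-31/572, 57/572)
j=9 picked index 9: u0 ∈ [5/572, 93/572)
j=10 picked index 9: u0 ∈ [-47/572, 41/572)
intersection: [21/572, 37/572)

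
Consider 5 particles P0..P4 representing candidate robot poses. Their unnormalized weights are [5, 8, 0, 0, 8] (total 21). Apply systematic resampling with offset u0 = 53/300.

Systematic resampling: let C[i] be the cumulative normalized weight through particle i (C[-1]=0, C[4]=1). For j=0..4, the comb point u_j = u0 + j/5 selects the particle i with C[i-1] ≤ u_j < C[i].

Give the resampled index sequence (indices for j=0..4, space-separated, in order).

C = [5/21, 13/21, 13/21, 13/21, 1]
j=0: u_0=53/300 ∈ [0, 5/21) → index 0
j=1: u_1=113/300 ∈ [5/21, 13/21) → index 1
j=2: u_2=173/300 ∈ [5/21, 13/21) → index 1
j=3: u_3=233/300 ∈ [13/21, 1) → index 4
j=4: u_4=293/300 ∈ [13/21, 1) → index 4

0 1 1 4 4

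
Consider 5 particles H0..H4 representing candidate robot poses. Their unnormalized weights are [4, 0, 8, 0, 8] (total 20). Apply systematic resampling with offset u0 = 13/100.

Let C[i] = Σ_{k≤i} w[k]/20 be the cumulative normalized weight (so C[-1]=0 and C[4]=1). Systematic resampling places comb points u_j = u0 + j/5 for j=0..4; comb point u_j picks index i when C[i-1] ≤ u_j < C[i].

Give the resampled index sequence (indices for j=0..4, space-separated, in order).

C = [1/5, 1/5, 3/5, 3/5, 1]
j=0: u_0=13/100 ∈ [0, 1/5) → index 0
j=1: u_1=33/100 ∈ [1/5, 3/5) → index 2
j=2: u_2=53/100 ∈ [1/5, 3/5) → index 2
j=3: u_3=73/100 ∈ [3/5, 1) → index 4
j=4: u_4=93/100 ∈ [3/5, 1) → index 4

0 2 2 4 4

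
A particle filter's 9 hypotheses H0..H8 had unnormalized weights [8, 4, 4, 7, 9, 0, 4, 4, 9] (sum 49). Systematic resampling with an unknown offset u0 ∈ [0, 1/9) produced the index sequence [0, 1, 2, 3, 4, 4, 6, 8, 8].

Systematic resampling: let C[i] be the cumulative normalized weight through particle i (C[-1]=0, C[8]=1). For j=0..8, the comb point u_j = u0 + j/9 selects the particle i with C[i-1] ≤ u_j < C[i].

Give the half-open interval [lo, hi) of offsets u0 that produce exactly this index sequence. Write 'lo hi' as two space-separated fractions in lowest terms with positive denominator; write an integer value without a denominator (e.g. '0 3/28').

23/441 10/147

C = [8/49, 12/49, 16/49, 23/49, 32/49, 32/49, 36/49, 40/49, 1]
j=0 picked index 0: u0 ∈ [0, 8/49)
j=1 picked index 1: u0 ∈ [23/441, 59/441)
j=2 picked index 2: u0 ∈ [10/441, 46/441)
j=3 picked index 3: u0 ∈ [-1/147, 20/147)
j=4 picked index 4: u0 ∈ [11/441, 92/441)
j=5 picked index 4: u0 ∈ [-38/441, 43/441)
j=6 picked index 6: u0 ∈ [-2/147, 10/147)
j=7 picked index 8: u0 ∈ [17/441, 2/9)
j=8 picked index 8: u0 ∈ [-32/441, 1/9)
intersection: [23/441, 10/147)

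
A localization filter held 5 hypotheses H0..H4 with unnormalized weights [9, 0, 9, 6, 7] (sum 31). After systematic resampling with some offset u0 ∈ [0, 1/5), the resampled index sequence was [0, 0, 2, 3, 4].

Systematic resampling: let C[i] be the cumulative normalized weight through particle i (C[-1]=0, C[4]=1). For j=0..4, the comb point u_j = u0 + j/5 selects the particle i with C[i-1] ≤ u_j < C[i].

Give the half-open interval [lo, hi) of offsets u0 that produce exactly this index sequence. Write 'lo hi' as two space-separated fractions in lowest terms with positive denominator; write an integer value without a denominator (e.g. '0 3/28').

C = [9/31, 9/31, 18/31, 24/31, 1]
j=0 picked index 0: u0 ∈ [0, 9/31)
j=1 picked index 0: u0 ∈ [-1/5, 14/155)
j=2 picked index 2: u0 ∈ [-17/155, 28/155)
j=3 picked index 3: u0 ∈ [-3/155, 27/155)
j=4 picked index 4: u0 ∈ [-4/155, 1/5)
intersection: [0, 14/155)

0 14/155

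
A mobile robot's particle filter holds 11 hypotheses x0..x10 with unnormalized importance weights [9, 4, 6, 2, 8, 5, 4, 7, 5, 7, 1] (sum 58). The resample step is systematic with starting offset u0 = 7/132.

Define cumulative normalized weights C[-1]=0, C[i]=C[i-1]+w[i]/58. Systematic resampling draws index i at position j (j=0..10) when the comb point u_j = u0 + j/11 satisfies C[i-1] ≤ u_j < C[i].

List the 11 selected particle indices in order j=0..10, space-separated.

0 0 2 2 4 5 6 7 8 9 9

C = [9/58, 13/58, 19/58, 21/58, 1/2, 17/29, 19/29, 45/58, 25/29, 57/58, 1]
j=0: u_0=7/132 ∈ [0, 9/58) → index 0
j=1: u_1=19/132 ∈ [0, 9/58) → index 0
j=2: u_2=31/132 ∈ [13/58, 19/58) → index 2
j=3: u_3=43/132 ∈ [13/58, 19/58) → index 2
j=4: u_4=5/12 ∈ [21/58, 1/2) → index 4
j=5: u_5=67/132 ∈ [1/2, 17/29) → index 5
j=6: u_6=79/132 ∈ [17/29, 19/29) → index 6
j=7: u_7=91/132 ∈ [19/29, 45/58) → index 7
j=8: u_8=103/132 ∈ [45/58, 25/29) → index 8
j=9: u_9=115/132 ∈ [25/29, 57/58) → index 9
j=10: u_10=127/132 ∈ [25/29, 57/58) → index 9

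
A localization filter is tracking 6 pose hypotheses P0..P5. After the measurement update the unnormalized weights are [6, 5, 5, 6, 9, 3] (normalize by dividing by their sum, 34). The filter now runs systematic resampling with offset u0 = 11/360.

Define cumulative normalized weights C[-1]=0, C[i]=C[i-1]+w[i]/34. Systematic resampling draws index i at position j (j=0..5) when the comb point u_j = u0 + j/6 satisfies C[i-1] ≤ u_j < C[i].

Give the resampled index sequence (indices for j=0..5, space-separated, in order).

C = [3/17, 11/34, 8/17, 11/17, 31/34, 1]
j=0: u_0=11/360 ∈ [0, 3/17) → index 0
j=1: u_1=71/360 ∈ [3/17, 11/34) → index 1
j=2: u_2=131/360 ∈ [11/34, 8/17) → index 2
j=3: u_3=191/360 ∈ [8/17, 11/17) → index 3
j=4: u_4=251/360 ∈ [11/17, 31/34) → index 4
j=5: u_5=311/360 ∈ [11/17, 31/34) → index 4

0 1 2 3 4 4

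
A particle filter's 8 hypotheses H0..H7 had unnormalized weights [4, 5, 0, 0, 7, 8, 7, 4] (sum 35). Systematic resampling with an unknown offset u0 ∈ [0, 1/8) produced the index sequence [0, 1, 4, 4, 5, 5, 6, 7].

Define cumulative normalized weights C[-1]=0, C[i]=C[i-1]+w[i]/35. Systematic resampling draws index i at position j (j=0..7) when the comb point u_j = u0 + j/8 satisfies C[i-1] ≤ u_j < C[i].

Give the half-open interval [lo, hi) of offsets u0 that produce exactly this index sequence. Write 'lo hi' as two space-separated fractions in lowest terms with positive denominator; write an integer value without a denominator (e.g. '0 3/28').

C = [4/35, 9/35, 9/35, 9/35, 16/35, 24/35, 31/35, 1]
j=0 picked index 0: u0 ∈ [0, 4/35)
j=1 picked index 1: u0 ∈ [-3/280, 37/280)
j=2 picked index 4: u0 ∈ [1/140, 29/140)
j=3 picked index 4: u0 ∈ [-33/280, 23/280)
j=4 picked index 5: u0 ∈ [-3/70, 13/70)
j=5 picked index 5: u0 ∈ [-47/280, 17/280)
j=6 picked index 6: u0 ∈ [-9/140, 19/140)
j=7 picked index 7: u0 ∈ [3/280, 1/8)
intersection: [3/280, 17/280)

3/280 17/280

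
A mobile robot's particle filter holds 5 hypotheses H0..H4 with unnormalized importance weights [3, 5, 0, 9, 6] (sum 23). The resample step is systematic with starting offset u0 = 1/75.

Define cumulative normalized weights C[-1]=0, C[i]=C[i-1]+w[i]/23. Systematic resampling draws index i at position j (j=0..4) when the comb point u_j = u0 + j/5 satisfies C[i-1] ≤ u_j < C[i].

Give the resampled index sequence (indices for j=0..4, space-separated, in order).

C = [3/23, 8/23, 8/23, 17/23, 1]
j=0: u_0=1/75 ∈ [0, 3/23) → index 0
j=1: u_1=16/75 ∈ [3/23, 8/23) → index 1
j=2: u_2=31/75 ∈ [8/23, 17/23) → index 3
j=3: u_3=46/75 ∈ [8/23, 17/23) → index 3
j=4: u_4=61/75 ∈ [17/23, 1) → index 4

0 1 3 3 4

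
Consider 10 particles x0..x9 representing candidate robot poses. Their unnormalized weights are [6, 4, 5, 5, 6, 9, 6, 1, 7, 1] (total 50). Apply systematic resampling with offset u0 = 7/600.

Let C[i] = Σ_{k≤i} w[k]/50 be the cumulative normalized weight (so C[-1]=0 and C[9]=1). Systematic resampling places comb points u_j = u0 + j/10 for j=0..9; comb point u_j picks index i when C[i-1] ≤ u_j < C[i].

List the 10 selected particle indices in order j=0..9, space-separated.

0 0 2 3 4 4 5 6 6 8

C = [3/25, 1/5, 3/10, 2/5, 13/25, 7/10, 41/50, 21/25, 49/50, 1]
j=0: u_0=7/600 ∈ [0, 3/25) → index 0
j=1: u_1=67/600 ∈ [0, 3/25) → index 0
j=2: u_2=127/600 ∈ [1/5, 3/10) → index 2
j=3: u_3=187/600 ∈ [3/10, 2/5) → index 3
j=4: u_4=247/600 ∈ [2/5, 13/25) → index 4
j=5: u_5=307/600 ∈ [2/5, 13/25) → index 4
j=6: u_6=367/600 ∈ [13/25, 7/10) → index 5
j=7: u_7=427/600 ∈ [7/10, 41/50) → index 6
j=8: u_8=487/600 ∈ [7/10, 41/50) → index 6
j=9: u_9=547/600 ∈ [21/25, 49/50) → index 8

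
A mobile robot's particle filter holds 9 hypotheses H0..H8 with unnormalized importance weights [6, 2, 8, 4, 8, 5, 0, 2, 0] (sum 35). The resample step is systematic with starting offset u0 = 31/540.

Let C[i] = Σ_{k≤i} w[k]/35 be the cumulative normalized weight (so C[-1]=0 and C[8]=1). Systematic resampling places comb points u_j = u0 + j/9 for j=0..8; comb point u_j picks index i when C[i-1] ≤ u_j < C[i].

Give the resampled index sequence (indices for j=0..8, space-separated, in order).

C = [6/35, 8/35, 16/35, 4/7, 4/5, 33/35, 33/35, 1, 1]
j=0: u_0=31/540 ∈ [0, 6/35) → index 0
j=1: u_1=91/540 ∈ [0, 6/35) → index 0
j=2: u_2=151/540 ∈ [8/35, 16/35) → index 2
j=3: u_3=211/540 ∈ [8/35, 16/35) → index 2
j=4: u_4=271/540 ∈ [16/35, 4/7) → index 3
j=5: u_5=331/540 ∈ [4/7, 4/5) → index 4
j=6: u_6=391/540 ∈ [4/7, 4/5) → index 4
j=7: u_7=451/540 ∈ [4/5, 33/35) → index 5
j=8: u_8=511/540 ∈ [33/35, 1) → index 7

0 0 2 2 3 4 4 5 7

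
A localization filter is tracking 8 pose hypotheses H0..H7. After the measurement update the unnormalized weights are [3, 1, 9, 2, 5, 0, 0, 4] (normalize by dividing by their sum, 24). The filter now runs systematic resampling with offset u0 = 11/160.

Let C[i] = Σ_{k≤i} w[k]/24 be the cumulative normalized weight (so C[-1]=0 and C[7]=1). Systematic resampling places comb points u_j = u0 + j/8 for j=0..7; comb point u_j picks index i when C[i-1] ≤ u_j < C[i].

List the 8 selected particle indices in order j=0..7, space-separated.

0 2 2 2 3 4 4 7

C = [1/8, 1/6, 13/24, 5/8, 5/6, 5/6, 5/6, 1]
j=0: u_0=11/160 ∈ [0, 1/8) → index 0
j=1: u_1=31/160 ∈ [1/6, 13/24) → index 2
j=2: u_2=51/160 ∈ [1/6, 13/24) → index 2
j=3: u_3=71/160 ∈ [1/6, 13/24) → index 2
j=4: u_4=91/160 ∈ [13/24, 5/8) → index 3
j=5: u_5=111/160 ∈ [5/8, 5/6) → index 4
j=6: u_6=131/160 ∈ [5/8, 5/6) → index 4
j=7: u_7=151/160 ∈ [5/6, 1) → index 7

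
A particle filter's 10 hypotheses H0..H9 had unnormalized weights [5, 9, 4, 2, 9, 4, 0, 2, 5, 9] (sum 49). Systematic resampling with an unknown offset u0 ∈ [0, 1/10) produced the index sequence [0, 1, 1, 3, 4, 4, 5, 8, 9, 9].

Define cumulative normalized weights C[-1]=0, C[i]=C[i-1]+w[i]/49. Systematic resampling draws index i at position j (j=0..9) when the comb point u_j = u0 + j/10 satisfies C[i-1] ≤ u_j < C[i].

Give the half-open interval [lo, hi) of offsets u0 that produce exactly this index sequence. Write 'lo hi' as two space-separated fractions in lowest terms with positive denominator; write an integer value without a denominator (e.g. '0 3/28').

C = [5/49, 2/7, 18/49, 20/49, 29/49, 33/49, 33/49, 5/7, 40/49, 1]
j=0 picked index 0: u0 ∈ [0, 5/49)
j=1 picked index 1: u0 ∈ [1/490, 13/70)
j=2 picked index 1: u0 ∈ [-24/245, 3/35)
j=3 picked index 3: u0 ∈ [33/490, 53/490)
j=4 picked index 4: u0 ∈ [2/245, 47/245)
j=5 picked index 4: u0 ∈ [-9/98, 9/98)
j=6 picked index 5: u0 ∈ [-2/245, 18/245)
j=7 picked index 8: u0 ∈ [1/70, 57/490)
j=8 picked index 9: u0 ∈ [4/245, 1/5)
j=9 picked index 9: u0 ∈ [-41/490, 1/10)
intersection: [33/490, 18/245)

33/490 18/245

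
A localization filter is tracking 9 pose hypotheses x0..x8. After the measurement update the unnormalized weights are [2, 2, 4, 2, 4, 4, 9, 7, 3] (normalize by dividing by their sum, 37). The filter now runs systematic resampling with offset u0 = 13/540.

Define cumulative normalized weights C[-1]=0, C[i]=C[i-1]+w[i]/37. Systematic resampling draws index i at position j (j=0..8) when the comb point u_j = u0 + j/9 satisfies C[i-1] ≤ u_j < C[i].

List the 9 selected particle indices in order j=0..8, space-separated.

C = [2/37, 4/37, 8/37, 10/37, 14/37, 18/37, 27/37, 34/37, 1]
j=0: u_0=13/540 ∈ [0, 2/37) → index 0
j=1: u_1=73/540 ∈ [4/37, 8/37) → index 2
j=2: u_2=133/540 ∈ [8/37, 10/37) → index 3
j=3: u_3=193/540 ∈ [10/37, 14/37) → index 4
j=4: u_4=253/540 ∈ [14/37, 18/37) → index 5
j=5: u_5=313/540 ∈ [18/37, 27/37) → index 6
j=6: u_6=373/540 ∈ [18/37, 27/37) → index 6
j=7: u_7=433/540 ∈ [27/37, 34/37) → index 7
j=8: u_8=493/540 ∈ [27/37, 34/37) → index 7

0 2 3 4 5 6 6 7 7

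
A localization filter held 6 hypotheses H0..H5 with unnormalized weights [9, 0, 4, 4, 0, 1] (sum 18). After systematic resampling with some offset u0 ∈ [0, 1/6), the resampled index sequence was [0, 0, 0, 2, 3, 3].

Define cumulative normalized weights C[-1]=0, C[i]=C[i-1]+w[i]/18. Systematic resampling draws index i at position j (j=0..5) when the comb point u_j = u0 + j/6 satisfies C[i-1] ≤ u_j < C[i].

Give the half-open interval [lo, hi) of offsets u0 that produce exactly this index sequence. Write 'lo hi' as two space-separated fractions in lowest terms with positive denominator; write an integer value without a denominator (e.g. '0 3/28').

C = [1/2, 1/2, 13/18, 17/18, 17/18, 1]
j=0 picked index 0: u0 ∈ [0, 1/2)
j=1 picked index 0: u0 ∈ [-1/6, 1/3)
j=2 picked index 0: u0 ∈ [-1/3, 1/6)
j=3 picked index 2: u0 ∈ [0, 2/9)
j=4 picked index 3: u0 ∈ [1/18, 5/18)
j=5 picked index 3: u0 ∈ [-1/9, 1/9)
intersection: [1/18, 1/9)

1/18 1/9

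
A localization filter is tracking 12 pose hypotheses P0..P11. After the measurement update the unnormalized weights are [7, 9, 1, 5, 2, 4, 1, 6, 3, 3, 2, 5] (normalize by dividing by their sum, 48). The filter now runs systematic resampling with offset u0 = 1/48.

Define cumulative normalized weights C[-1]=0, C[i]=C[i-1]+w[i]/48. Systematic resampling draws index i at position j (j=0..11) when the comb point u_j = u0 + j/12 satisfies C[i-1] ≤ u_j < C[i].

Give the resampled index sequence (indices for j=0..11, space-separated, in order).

0 0 1 1 3 3 5 7 7 8 10 11

C = [7/48, 1/3, 17/48, 11/24, 1/2, 7/12, 29/48, 35/48, 19/24, 41/48, 43/48, 1]
j=0: u_0=1/48 ∈ [0, 7/48) → index 0
j=1: u_1=5/48 ∈ [0, 7/48) → index 0
j=2: u_2=3/16 ∈ [7/48, 1/3) → index 1
j=3: u_3=13/48 ∈ [7/48, 1/3) → index 1
j=4: u_4=17/48 ∈ [17/48, 11/24) → index 3
j=5: u_5=7/16 ∈ [17/48, 11/24) → index 3
j=6: u_6=25/48 ∈ [1/2, 7/12) → index 5
j=7: u_7=29/48 ∈ [29/48, 35/48) → index 7
j=8: u_8=11/16 ∈ [29/48, 35/48) → index 7
j=9: u_9=37/48 ∈ [35/48, 19/24) → index 8
j=10: u_10=41/48 ∈ [41/48, 43/48) → index 10
j=11: u_11=15/16 ∈ [43/48, 1) → index 11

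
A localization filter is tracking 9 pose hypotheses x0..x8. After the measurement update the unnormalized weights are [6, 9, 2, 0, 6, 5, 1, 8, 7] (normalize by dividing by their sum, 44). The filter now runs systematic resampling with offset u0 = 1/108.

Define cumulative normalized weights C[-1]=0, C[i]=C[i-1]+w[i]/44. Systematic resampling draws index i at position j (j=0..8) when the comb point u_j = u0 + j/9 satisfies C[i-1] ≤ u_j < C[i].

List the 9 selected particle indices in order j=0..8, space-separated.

0 0 1 2 4 5 7 7 8

C = [3/22, 15/44, 17/44, 17/44, 23/44, 7/11, 29/44, 37/44, 1]
j=0: u_0=1/108 ∈ [0, 3/22) → index 0
j=1: u_1=13/108 ∈ [0, 3/22) → index 0
j=2: u_2=25/108 ∈ [3/22, 15/44) → index 1
j=3: u_3=37/108 ∈ [15/44, 17/44) → index 2
j=4: u_4=49/108 ∈ [17/44, 23/44) → index 4
j=5: u_5=61/108 ∈ [23/44, 7/11) → index 5
j=6: u_6=73/108 ∈ [29/44, 37/44) → index 7
j=7: u_7=85/108 ∈ [29/44, 37/44) → index 7
j=8: u_8=97/108 ∈ [37/44, 1) → index 8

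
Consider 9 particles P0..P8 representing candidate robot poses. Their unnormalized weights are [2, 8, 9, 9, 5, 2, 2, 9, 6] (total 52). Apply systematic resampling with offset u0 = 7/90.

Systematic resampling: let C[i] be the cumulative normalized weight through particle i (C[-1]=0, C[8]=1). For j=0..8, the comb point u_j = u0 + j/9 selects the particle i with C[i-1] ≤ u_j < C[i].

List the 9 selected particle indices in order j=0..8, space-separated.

C = [1/26, 5/26, 19/52, 7/13, 33/52, 35/52, 37/52, 23/26, 1]
j=0: u_0=7/90 ∈ [1/26, 5/26) → index 1
j=1: u_1=17/90 ∈ [1/26, 5/26) → index 1
j=2: u_2=3/10 ∈ [5/26, 19/52) → index 2
j=3: u_3=37/90 ∈ [19/52, 7/13) → index 3
j=4: u_4=47/90 ∈ [19/52, 7/13) → index 3
j=5: u_5=19/30 ∈ [7/13, 33/52) → index 4
j=6: u_6=67/90 ∈ [37/52, 23/26) → index 7
j=7: u_7=77/90 ∈ [37/52, 23/26) → index 7
j=8: u_8=29/30 ∈ [23/26, 1) → index 8

1 1 2 3 3 4 7 7 8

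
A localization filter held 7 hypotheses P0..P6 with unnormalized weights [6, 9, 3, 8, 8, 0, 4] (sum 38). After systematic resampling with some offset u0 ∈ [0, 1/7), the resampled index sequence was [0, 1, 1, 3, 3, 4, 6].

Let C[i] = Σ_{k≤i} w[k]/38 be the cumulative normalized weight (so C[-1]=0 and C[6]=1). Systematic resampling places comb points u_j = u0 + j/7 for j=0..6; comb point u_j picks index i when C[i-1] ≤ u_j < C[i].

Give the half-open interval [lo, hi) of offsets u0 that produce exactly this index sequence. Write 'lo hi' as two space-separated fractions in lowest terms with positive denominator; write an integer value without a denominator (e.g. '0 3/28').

C = [3/19, 15/38, 9/19, 13/19, 17/19, 17/19, 1]
j=0 picked index 0: u0 ∈ [0, 3/19)
j=1 picked index 1: u0 ∈ [2/133, 67/266)
j=2 picked index 1: u0 ∈ [-17/133, 29/266)
j=3 picked index 3: u0 ∈ [6/133, 34/133)
j=4 picked index 3: u0 ∈ [-13/133, 15/133)
j=5 picked index 4: u0 ∈ [-4/133, 24/133)
j=6 picked index 6: u0 ∈ [5/133, 1/7)
intersection: [6/133, 29/266)

6/133 29/266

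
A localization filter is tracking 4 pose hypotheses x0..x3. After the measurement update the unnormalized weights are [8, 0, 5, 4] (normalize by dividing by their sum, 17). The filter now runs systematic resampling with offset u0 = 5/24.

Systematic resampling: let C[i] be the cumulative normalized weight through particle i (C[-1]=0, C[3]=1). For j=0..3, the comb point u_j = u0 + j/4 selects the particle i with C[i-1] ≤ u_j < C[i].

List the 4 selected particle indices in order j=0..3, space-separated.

C = [8/17, 8/17, 13/17, 1]
j=0: u_0=5/24 ∈ [0, 8/17) → index 0
j=1: u_1=11/24 ∈ [0, 8/17) → index 0
j=2: u_2=17/24 ∈ [8/17, 13/17) → index 2
j=3: u_3=23/24 ∈ [13/17, 1) → index 3

0 0 2 3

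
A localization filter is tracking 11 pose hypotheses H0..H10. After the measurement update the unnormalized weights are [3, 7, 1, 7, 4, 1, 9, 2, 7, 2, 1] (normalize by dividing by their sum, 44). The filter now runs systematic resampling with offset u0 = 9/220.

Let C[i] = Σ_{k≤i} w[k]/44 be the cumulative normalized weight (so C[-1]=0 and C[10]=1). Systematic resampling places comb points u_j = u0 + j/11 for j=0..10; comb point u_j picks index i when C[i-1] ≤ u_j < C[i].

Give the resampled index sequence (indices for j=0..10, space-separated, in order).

0 1 1 3 3 4 6 6 7 8 9

C = [3/44, 5/22, 1/4, 9/22, 1/2, 23/44, 8/11, 17/22, 41/44, 43/44, 1]
j=0: u_0=9/220 ∈ [0, 3/44) → index 0
j=1: u_1=29/220 ∈ [3/44, 5/22) → index 1
j=2: u_2=49/220 ∈ [3/44, 5/22) → index 1
j=3: u_3=69/220 ∈ [1/4, 9/22) → index 3
j=4: u_4=89/220 ∈ [1/4, 9/22) → index 3
j=5: u_5=109/220 ∈ [9/22, 1/2) → index 4
j=6: u_6=129/220 ∈ [23/44, 8/11) → index 6
j=7: u_7=149/220 ∈ [23/44, 8/11) → index 6
j=8: u_8=169/220 ∈ [8/11, 17/22) → index 7
j=9: u_9=189/220 ∈ [17/22, 41/44) → index 8
j=10: u_10=19/20 ∈ [41/44, 43/44) → index 9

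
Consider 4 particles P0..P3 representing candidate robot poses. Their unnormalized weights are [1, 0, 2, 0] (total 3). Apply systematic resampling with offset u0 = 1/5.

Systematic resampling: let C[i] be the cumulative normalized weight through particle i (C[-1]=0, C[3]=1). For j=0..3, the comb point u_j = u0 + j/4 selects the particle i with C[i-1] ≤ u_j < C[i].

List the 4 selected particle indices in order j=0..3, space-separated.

C = [1/3, 1/3, 1, 1]
j=0: u_0=1/5 ∈ [0, 1/3) → index 0
j=1: u_1=9/20 ∈ [1/3, 1) → index 2
j=2: u_2=7/10 ∈ [1/3, 1) → index 2
j=3: u_3=19/20 ∈ [1/3, 1) → index 2

0 2 2 2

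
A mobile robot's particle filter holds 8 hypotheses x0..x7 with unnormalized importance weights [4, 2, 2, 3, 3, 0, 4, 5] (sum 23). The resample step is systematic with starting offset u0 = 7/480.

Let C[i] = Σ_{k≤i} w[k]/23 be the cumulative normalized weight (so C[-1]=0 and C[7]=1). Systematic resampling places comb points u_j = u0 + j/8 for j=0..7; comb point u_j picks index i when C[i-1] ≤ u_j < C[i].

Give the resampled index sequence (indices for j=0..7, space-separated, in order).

C = [4/23, 6/23, 8/23, 11/23, 14/23, 14/23, 18/23, 1]
j=0: u_0=7/480 ∈ [0, 4/23) → index 0
j=1: u_1=67/480 ∈ [0, 4/23) → index 0
j=2: u_2=127/480 ∈ [6/23, 8/23) → index 2
j=3: u_3=187/480 ∈ [8/23, 11/23) → index 3
j=4: u_4=247/480 ∈ [11/23, 14/23) → index 4
j=5: u_5=307/480 ∈ [14/23, 18/23) → index 6
j=6: u_6=367/480 ∈ [14/23, 18/23) → index 6
j=7: u_7=427/480 ∈ [18/23, 1) → index 7

0 0 2 3 4 6 6 7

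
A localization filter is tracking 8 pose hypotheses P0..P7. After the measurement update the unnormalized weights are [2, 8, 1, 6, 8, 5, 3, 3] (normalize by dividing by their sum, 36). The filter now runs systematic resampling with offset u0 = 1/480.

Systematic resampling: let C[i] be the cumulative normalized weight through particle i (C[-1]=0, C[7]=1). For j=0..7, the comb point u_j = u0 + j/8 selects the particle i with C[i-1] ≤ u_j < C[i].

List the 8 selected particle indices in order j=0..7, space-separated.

C = [1/18, 5/18, 11/36, 17/36, 25/36, 5/6, 11/12, 1]
j=0: u_0=1/480 ∈ [0, 1/18) → index 0
j=1: u_1=61/480 ∈ [1/18, 5/18) → index 1
j=2: u_2=121/480 ∈ [1/18, 5/18) → index 1
j=3: u_3=181/480 ∈ [11/36, 17/36) → index 3
j=4: u_4=241/480 ∈ [17/36, 25/36) → index 4
j=5: u_5=301/480 ∈ [17/36, 25/36) → index 4
j=6: u_6=361/480 ∈ [25/36, 5/6) → index 5
j=7: u_7=421/480 ∈ [5/6, 11/12) → index 6

0 1 1 3 4 4 5 6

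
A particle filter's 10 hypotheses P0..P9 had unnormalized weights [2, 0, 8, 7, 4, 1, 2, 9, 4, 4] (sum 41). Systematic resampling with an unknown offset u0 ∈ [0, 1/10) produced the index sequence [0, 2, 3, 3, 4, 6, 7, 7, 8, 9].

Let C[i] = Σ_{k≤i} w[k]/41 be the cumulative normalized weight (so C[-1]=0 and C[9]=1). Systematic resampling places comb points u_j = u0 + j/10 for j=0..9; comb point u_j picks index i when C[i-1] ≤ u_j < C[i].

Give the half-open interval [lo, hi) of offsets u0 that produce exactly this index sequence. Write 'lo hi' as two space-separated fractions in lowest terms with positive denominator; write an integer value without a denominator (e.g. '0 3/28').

9/205 2/41

C = [2/41, 2/41, 10/41, 17/41, 21/41, 22/41, 24/41, 33/41, 37/41, 1]
j=0 picked index 0: u0 ∈ [0, 2/41)
j=1 picked index 2: u0 ∈ [-21/410, 59/410)
j=2 picked index 3: u0 ∈ [9/205, 44/205)
j=3 picked index 3: u0 ∈ [-23/410, 47/410)
j=4 picked index 4: u0 ∈ [3/205, 23/205)
j=5 picked index 6: u0 ∈ [3/82, 7/82)
j=6 picked index 7: u0 ∈ [-3/205, 42/205)
j=7 picked index 7: u0 ∈ [-47/410, 43/410)
j=8 picked index 8: u0 ∈ [1/205, 21/205)
j=9 picked index 9: u0 ∈ [1/410, 1/10)
intersection: [9/205, 2/41)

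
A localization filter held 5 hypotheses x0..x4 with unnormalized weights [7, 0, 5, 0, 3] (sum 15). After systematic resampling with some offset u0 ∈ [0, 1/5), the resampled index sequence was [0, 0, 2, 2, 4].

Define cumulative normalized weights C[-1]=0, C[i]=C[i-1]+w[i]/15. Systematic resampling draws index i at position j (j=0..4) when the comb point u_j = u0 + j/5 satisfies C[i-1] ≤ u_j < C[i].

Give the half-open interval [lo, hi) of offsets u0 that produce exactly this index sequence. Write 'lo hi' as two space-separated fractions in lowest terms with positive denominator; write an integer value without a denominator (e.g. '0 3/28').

1/15 1/5

C = [7/15, 7/15, 4/5, 4/5, 1]
j=0 picked index 0: u0 ∈ [0, 7/15)
j=1 picked index 0: u0 ∈ [-1/5, 4/15)
j=2 picked index 2: u0 ∈ [1/15, 2/5)
j=3 picked index 2: u0 ∈ [-2/15, 1/5)
j=4 picked index 4: u0 ∈ [0, 1/5)
intersection: [1/15, 1/5)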